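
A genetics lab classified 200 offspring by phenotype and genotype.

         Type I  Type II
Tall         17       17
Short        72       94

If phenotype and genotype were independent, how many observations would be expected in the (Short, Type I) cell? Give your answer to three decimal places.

73.870

Row total (Short) = 166; column total (Type I) = 89; grand total N = 200.
Expected count = (row total × column total) / N = 166 × 89 / 200 = 73.870.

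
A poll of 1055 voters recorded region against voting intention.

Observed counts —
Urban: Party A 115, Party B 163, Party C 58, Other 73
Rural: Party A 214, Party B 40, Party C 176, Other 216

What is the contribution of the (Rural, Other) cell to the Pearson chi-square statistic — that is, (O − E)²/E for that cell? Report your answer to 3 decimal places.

Row total (Rural) = 646; column total (Other) = 289; N = 1055.
Expected count E = 646 × 289 / 1055 = 176.9611.
Contribution = (O − E)²/E = (216 − 176.9611)² / 176.9611 = 8.612.

8.612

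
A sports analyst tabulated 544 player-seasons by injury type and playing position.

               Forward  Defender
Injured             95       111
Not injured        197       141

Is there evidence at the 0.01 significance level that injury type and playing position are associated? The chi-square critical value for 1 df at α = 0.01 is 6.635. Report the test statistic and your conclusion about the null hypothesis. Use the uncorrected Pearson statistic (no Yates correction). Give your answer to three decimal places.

Row totals: 206, 338. Column totals: 292, 252. Grand total N = 544.
Expected counts (row total × column total / N):
  Injured, Forward: 206×292/544 = 110.5735
  Injured, Defender: 206×252/544 = 95.4265
  Not injured, Forward: 338×292/544 = 181.4265
  Not injured, Defender: 338×252/544 = 156.5735
Contributions (O − E)²/E:
  (95 − 110.5735)²/110.5735 = 2.1934
  (111 − 95.4265)²/95.4265 = 2.5416
  (197 − 181.4265)²/181.4265 = 1.3368
  (141 − 156.5735)²/156.5735 = 1.5490
χ² = 2.1934 + 2.5416 + 1.3368 + 1.5490 = 7.621
df = (2−1)(2−1) = 1. Since 7.621 > 6.635, reject the null hypothesis of independence at α = 0.01.

7.621; reject H₀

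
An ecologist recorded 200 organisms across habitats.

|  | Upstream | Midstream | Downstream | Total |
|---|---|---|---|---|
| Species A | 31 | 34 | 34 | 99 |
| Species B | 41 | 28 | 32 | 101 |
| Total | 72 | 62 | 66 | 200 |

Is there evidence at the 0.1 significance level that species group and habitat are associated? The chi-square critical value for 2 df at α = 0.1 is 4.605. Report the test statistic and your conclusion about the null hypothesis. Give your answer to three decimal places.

2.010; fail to reject H₀

Grand total N = 200.
Expected counts (row total × column total / N):
  Species A, Upstream: 99×72/200 = 35.6400
  Species A, Midstream: 99×62/200 = 30.6900
  Species A, Downstream: 99×66/200 = 32.6700
  Species B, Upstream: 101×72/200 = 36.3600
  Species B, Midstream: 101×62/200 = 31.3100
  Species B, Downstream: 101×66/200 = 33.3300
Contributions (O − E)²/E:
  (31 − 35.6400)²/35.6400 = 0.6041
  (34 − 30.6900)²/30.6900 = 0.3570
  (34 − 32.6700)²/32.6700 = 0.0541
  (41 − 36.3600)²/36.3600 = 0.5921
  (28 − 31.3100)²/31.3100 = 0.3499
  (32 − 33.3300)²/33.3300 = 0.0531
χ² = 0.6041 + 0.3570 + 0.0541 + 0.5921 + 0.3499 + 0.0531 = 2.010
df = (2−1)(3−1) = 2. Since 2.010 < 4.605, fail to reject the null hypothesis of independence at α = 0.1.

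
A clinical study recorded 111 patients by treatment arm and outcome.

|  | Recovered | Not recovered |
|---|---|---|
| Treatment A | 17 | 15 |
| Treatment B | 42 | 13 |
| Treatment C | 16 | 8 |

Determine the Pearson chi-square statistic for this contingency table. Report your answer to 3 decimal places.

Row totals: 32, 55, 24. Column totals: 75, 36. Grand total N = 111.
Expected counts (row total × column total / N):
  Treatment A, Recovered: 32×75/111 = 21.6216
  Treatment A, Not recovered: 32×36/111 = 10.3784
  Treatment B, Recovered: 55×75/111 = 37.1622
  Treatment B, Not recovered: 55×36/111 = 17.8378
  Treatment C, Recovered: 24×75/111 = 16.2162
  Treatment C, Not recovered: 24×36/111 = 7.7838
Contributions (O − E)²/E:
  (17 − 21.6216)²/21.6216 = 0.9879
  (15 − 10.3784)²/10.3784 = 2.0580
  (42 − 37.1622)²/37.1622 = 0.6298
  (13 − 17.8378)²/17.8378 = 1.3121
  (16 − 16.2162)²/16.2162 = 0.0029
  (8 − 7.7838)²/7.7838 = 0.0060
χ² = 0.9879 + 2.0580 + 0.6298 + 1.3121 + 0.0029 + 0.0060 = 4.997

4.997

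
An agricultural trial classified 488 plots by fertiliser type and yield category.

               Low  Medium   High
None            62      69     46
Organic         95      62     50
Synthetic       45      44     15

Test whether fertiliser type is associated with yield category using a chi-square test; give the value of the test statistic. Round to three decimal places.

10.702

Row totals: 177, 207, 104. Column totals: 202, 175, 111. Grand total N = 488.
Expected counts (row total × column total / N):
  None, Low: 177×202/488 = 73.2664
  None, Medium: 177×175/488 = 63.4734
  None, High: 177×111/488 = 40.2602
  Organic, Low: 207×202/488 = 85.6844
  Organic, Medium: 207×175/488 = 74.2316
  Organic, High: 207×111/488 = 47.0840
  Synthetic, Low: 104×202/488 = 43.0492
  Synthetic, Medium: 104×175/488 = 37.2951
  Synthetic, High: 104×111/488 = 23.6557
Contributions (O − E)²/E:
  (62 − 73.2664)²/73.2664 = 1.7325
  (69 − 63.4734)²/63.4734 = 0.4812
  (46 − 40.2602)²/40.2602 = 0.8183
  (95 − 85.6844)²/85.6844 = 1.0128
  (62 − 74.2316)²/74.2316 = 2.0155
  (50 − 47.0840)²/47.0840 = 0.1806
  (45 − 43.0492)²/43.0492 = 0.0884
  (44 − 37.2951)²/37.2951 = 1.2054
  (15 − 23.6557)²/23.6557 = 3.1671
χ² = 1.7325 + 0.4812 + 0.8183 + 1.0128 + 2.0155 + 0.1806 + 0.0884 + 1.2054 + 3.1671 = 10.702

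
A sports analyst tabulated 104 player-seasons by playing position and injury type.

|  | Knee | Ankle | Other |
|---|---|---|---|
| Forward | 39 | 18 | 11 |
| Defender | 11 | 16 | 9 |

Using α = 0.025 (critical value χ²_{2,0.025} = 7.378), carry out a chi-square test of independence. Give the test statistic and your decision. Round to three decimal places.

Row totals: 68, 36. Column totals: 50, 34, 20. Grand total N = 104.
Expected counts (row total × column total / N):
  Forward, Knee: 68×50/104 = 32.6923
  Forward, Ankle: 68×34/104 = 22.2308
  Forward, Other: 68×20/104 = 13.0769
  Defender, Knee: 36×50/104 = 17.3077
  Defender, Ankle: 36×34/104 = 11.7692
  Defender, Other: 36×20/104 = 6.9231
Contributions (O − E)²/E:
  (39 − 32.6923)²/32.6923 = 1.2170
  (18 − 22.2308)²/22.2308 = 0.8052
  (11 − 13.0769)²/13.0769 = 0.3299
  (11 − 17.3077)²/17.3077 = 2.2988
  (16 − 11.7692)²/11.7692 = 1.5209
  (9 − 6.9231)²/6.9231 = 0.6231
χ² = 1.2170 + 0.8052 + 0.3299 + 2.2988 + 1.5209 + 0.6231 = 6.795
df = (2−1)(3−1) = 2. Since 6.795 < 7.378, fail to reject the null hypothesis of independence at α = 0.025.

6.795; fail to reject H₀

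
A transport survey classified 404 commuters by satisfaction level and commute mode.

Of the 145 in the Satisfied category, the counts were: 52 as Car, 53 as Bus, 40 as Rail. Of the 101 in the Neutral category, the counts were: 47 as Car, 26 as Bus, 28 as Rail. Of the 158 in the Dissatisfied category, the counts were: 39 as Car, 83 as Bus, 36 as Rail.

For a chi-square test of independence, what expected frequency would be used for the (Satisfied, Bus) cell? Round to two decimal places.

58.14

Row total (Satisfied) = 145; column total (Bus) = 162; grand total N = 404.
Expected count = (row total × column total) / N = 145 × 162 / 404 = 58.14.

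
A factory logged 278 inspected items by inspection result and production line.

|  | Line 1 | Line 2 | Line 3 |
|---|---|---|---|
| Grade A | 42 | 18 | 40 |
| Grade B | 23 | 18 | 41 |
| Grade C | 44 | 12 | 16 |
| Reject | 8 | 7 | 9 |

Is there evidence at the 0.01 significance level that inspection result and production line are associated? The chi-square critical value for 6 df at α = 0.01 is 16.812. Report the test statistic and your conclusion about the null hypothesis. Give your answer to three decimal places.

Row totals: 100, 82, 72, 24. Column totals: 117, 55, 106. Grand total N = 278.
Expected counts (row total × column total / N):
  Grade A, Line 1: 100×117/278 = 42.0863
  Grade A, Line 2: 100×55/278 = 19.7842
  Grade A, Line 3: 100×106/278 = 38.1295
  Grade B, Line 1: 82×117/278 = 34.5108
  Grade B, Line 2: 82×55/278 = 16.2230
  Grade B, Line 3: 82×106/278 = 31.2662
  Grade C, Line 1: 72×117/278 = 30.3022
  Grade C, Line 2: 72×55/278 = 14.2446
  Grade C, Line 3: 72×106/278 = 27.4532
  Reject, Line 1: 24×117/278 = 10.1007
  Reject, Line 2: 24×55/278 = 4.7482
  Reject, Line 3: 24×106/278 = 9.1511
Contributions (O − E)²/E:
  (42 − 42.0863)²/42.0863 = 0.0002
  (18 − 19.7842)²/19.7842 = 0.1609
  (40 − 38.1295)²/38.1295 = 0.0918
  (23 − 34.5108)²/34.5108 = 3.8393
  (18 − 16.2230)²/16.2230 = 0.1946
  (41 − 31.2662)²/31.2662 = 3.0303
  (44 − 30.3022)²/30.3022 = 6.1920
  (12 − 14.2446)²/14.2446 = 0.3537
  (16 − 27.4532)²/27.4532 = 4.7782
  (8 − 10.1007)²/10.1007 = 0.4369
  (7 − 4.7482)²/4.7482 = 1.0679
  (9 − 9.1511)²/9.1511 = 0.0025
χ² = 0.0002 + 0.1609 + 0.0918 + 3.8393 + 0.1946 + 3.0303 + 6.1920 + 0.3537 + 4.7782 + 0.4369 + 1.0679 + 0.0025 = 20.148
df = (4−1)(3−1) = 6. Since 20.148 > 16.812, reject the null hypothesis of independence at α = 0.01.

20.148; reject H₀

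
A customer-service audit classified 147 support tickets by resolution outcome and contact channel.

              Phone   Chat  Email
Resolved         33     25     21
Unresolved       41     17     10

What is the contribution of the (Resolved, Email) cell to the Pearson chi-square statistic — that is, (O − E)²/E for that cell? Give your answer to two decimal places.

1.13

Row total (Resolved) = 79; column total (Email) = 31; N = 147.
Expected count E = 79 × 31 / 147 = 16.660.
Contribution = (O − E)²/E = (21 − 16.660)² / 16.660 = 1.13.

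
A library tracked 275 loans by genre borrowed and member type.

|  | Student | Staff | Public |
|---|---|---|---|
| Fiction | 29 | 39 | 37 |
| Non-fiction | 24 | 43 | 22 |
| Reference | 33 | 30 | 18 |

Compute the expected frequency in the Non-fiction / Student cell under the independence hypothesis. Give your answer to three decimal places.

Row total (Non-fiction) = 89; column total (Student) = 86; grand total N = 275.
Expected count = (row total × column total) / N = 89 × 86 / 275 = 27.833.

27.833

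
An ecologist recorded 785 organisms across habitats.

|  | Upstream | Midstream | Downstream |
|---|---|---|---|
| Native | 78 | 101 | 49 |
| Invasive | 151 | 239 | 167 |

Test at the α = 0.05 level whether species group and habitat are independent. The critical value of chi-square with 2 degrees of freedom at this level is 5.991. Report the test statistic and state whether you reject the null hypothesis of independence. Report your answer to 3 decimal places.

7.107; reject H₀

Row totals: 228, 557. Column totals: 229, 340, 216. Grand total N = 785.
Expected counts (row total × column total / N):
  Native, Upstream: 228×229/785 = 66.5121
  Native, Midstream: 228×340/785 = 98.7516
  Native, Downstream: 228×216/785 = 62.7363
  Invasive, Upstream: 557×229/785 = 162.4879
  Invasive, Midstream: 557×340/785 = 241.2484
  Invasive, Downstream: 557×216/785 = 153.2637
Contributions (O − E)²/E:
  (78 − 66.5121)²/66.5121 = 1.9842
  (101 − 98.7516)²/98.7516 = 0.0512
  (49 − 62.7363)²/62.7363 = 3.0076
  (151 − 162.4879)²/162.4879 = 0.8122
  (239 − 241.2484)²/241.2484 = 0.0210
  (167 − 153.2637)²/153.2637 = 1.2311
χ² = 1.9842 + 0.0512 + 3.0076 + 0.8122 + 0.0210 + 1.2311 = 7.107
df = (2−1)(3−1) = 2. Since 7.107 > 5.991, reject the null hypothesis of independence at α = 0.05.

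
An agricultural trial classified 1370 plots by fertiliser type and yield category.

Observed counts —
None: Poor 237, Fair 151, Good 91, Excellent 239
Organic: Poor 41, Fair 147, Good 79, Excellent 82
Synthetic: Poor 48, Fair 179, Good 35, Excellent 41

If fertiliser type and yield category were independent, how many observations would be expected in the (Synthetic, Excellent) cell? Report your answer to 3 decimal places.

Row total (Synthetic) = 303; column total (Excellent) = 362; grand total N = 1370.
Expected count = (row total × column total) / N = 303 × 362 / 1370 = 80.063.

80.063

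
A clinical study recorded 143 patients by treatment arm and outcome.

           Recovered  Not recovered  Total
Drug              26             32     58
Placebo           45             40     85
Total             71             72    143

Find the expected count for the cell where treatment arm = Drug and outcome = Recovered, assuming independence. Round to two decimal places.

Row total (Drug) = 58; column total (Recovered) = 71; grand total N = 143.
Expected count = (row total × column total) / N = 58 × 71 / 143 = 28.80.

28.80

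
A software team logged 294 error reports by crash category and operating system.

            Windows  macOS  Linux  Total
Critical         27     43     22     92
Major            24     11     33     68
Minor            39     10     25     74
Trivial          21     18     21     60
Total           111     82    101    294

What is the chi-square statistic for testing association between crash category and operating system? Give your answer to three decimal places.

33.886

Grand total N = 294.
Expected counts (row total × column total / N):
  Critical, Windows: 92×111/294 = 34.73469
  Critical, macOS: 92×82/294 = 25.65986
  Critical, Linux: 92×101/294 = 31.60544
  Major, Windows: 68×111/294 = 25.67347
  Major, macOS: 68×82/294 = 18.96599
  Major, Linux: 68×101/294 = 23.36054
  Minor, Windows: 74×111/294 = 27.93878
  Minor, macOS: 74×82/294 = 20.63946
  Minor, Linux: 74×101/294 = 25.42177
  Trivial, Windows: 60×111/294 = 22.65306
  Trivial, macOS: 60×82/294 = 16.73469
  Trivial, Linux: 60×101/294 = 20.61224
Contributions (O − E)²/E:
  (27 − 34.73469)²/34.73469 = 1.7224
  (43 − 25.65986)²/25.65986 = 11.7179
  (22 − 31.60544)²/31.60544 = 2.9193
  (24 − 25.67347)²/25.67347 = 0.1091
  (11 − 18.96599)²/18.96599 = 3.3458
  (33 − 23.36054)²/23.36054 = 3.9776
  (39 − 27.93878)²/27.93878 = 4.3792
  (10 − 20.63946)²/20.63946 = 5.4845
  (25 − 25.42177)²/25.42177 = 0.0070
  (21 − 22.65306)²/22.65306 = 0.1206
  (18 − 16.73469)²/16.73469 = 0.0957
  (21 − 20.61224)²/20.61224 = 0.0073
χ² = 1.7224 + 11.7179 + 2.9193 + 0.1091 + 3.3458 + 3.9776 + 4.3792 + 5.4845 + 0.0070 + 0.1206 + 0.0957 + 0.0073 = 33.886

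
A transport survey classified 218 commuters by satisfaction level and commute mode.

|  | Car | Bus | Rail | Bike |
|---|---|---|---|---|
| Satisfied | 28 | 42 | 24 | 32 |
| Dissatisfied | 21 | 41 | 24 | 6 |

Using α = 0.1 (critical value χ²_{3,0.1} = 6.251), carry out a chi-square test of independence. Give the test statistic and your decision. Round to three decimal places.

Row totals: 126, 92. Column totals: 49, 83, 48, 38. Grand total N = 218.
Expected counts (row total × column total / N):
  Satisfied, Car: 126×49/218 = 28.3211
  Satisfied, Bus: 126×83/218 = 47.9725
  Satisfied, Rail: 126×48/218 = 27.7431
  Satisfied, Bike: 126×38/218 = 21.9633
  Dissatisfied, Car: 92×49/218 = 20.6789
  Dissatisfied, Bus: 92×83/218 = 35.0275
  Dissatisfied, Rail: 92×48/218 = 20.2569
  Dissatisfied, Bike: 92×38/218 = 16.0367
Contributions (O − E)²/E:
  (28 − 28.3211)²/28.3211 = 0.0036
  (42 − 47.9725)²/47.9725 = 0.7436
  (24 − 27.7431)²/27.7431 = 0.5050
  (32 − 21.9633)²/21.9633 = 4.5865
  (21 − 20.6789)²/20.6789 = 0.0050
  (41 − 35.0275)²/35.0275 = 1.0184
  (24 − 20.2569)²/20.2569 = 0.6917
  (6 − 16.0367)²/16.0367 = 6.2816
χ² = 0.0036 + 0.7436 + 0.5050 + 4.5865 + 0.0050 + 1.0184 + 0.6917 + 6.2816 = 13.835
df = (2−1)(4−1) = 3. Since 13.835 > 6.251, reject the null hypothesis of independence at α = 0.1.

13.835; reject H₀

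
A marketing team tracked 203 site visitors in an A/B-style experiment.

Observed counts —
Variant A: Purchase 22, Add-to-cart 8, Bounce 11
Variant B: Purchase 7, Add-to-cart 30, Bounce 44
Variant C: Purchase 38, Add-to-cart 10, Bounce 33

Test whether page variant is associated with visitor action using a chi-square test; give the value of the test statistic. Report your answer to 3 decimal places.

Row totals: 41, 81, 81. Column totals: 67, 48, 88. Grand total N = 203.
Expected counts (row total × column total / N):
  Variant A, Purchase: 41×67/203 = 13.5320
  Variant A, Add-to-cart: 41×48/203 = 9.6946
  Variant A, Bounce: 41×88/203 = 17.7734
  Variant B, Purchase: 81×67/203 = 26.7340
  Variant B, Add-to-cart: 81×48/203 = 19.1527
  Variant B, Bounce: 81×88/203 = 35.1133
  Variant C, Purchase: 81×67/203 = 26.7340
  Variant C, Add-to-cart: 81×48/203 = 19.1527
  Variant C, Bounce: 81×88/203 = 35.1133
Contributions (O − E)²/E:
  (22 − 13.5320)²/13.5320 = 5.2991
  (8 − 9.6946)²/9.6946 = 0.2962
  (11 − 17.7734)²/17.7734 = 2.5813
  (7 − 26.7340)²/26.7340 = 14.5669
  (30 − 19.1527)²/19.1527 = 6.1435
  (44 − 35.1133)²/35.1133 = 2.2491
  (38 − 26.7340)²/26.7340 = 4.7476
  (10 − 19.1527)²/19.1527 = 4.3739
  (33 − 35.1133)²/35.1133 = 0.1272
χ² = 5.2991 + 0.2962 + 2.5813 + 14.5669 + 6.1435 + 2.2491 + 4.7476 + 4.3739 + 0.1272 = 40.385

40.385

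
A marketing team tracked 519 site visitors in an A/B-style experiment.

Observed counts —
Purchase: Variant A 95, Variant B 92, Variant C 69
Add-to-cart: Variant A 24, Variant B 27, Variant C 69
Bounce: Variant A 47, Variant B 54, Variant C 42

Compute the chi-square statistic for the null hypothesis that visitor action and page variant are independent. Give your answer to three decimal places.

36.700

Row totals: 256, 120, 143. Column totals: 166, 173, 180. Grand total N = 519.
Expected counts (row total × column total / N):
  Purchase, Variant A: 256×166/519 = 81.8805
  Purchase, Variant B: 256×173/519 = 85.3333
  Purchase, Variant C: 256×180/519 = 88.7861
  Add-to-cart, Variant A: 120×166/519 = 38.3815
  Add-to-cart, Variant B: 120×173/519 = 40.0000
  Add-to-cart, Variant C: 120×180/519 = 41.6185
  Bounce, Variant A: 143×166/519 = 45.7380
  Bounce, Variant B: 143×173/519 = 47.6667
  Bounce, Variant C: 143×180/519 = 49.5954
Contributions (O − E)²/E:
  (95 − 81.8805)²/81.8805 = 2.1021
  (92 − 85.3333)²/85.3333 = 0.5208
  (69 − 88.7861)²/88.7861 = 4.4094
  (24 − 38.3815)²/38.3815 = 5.3887
  (27 − 40.0000)²/40.0000 = 4.2250
  (69 − 41.6185)²/41.6185 = 18.0147
  (47 − 45.7380)²/45.7380 = 0.0348
  (54 − 47.6667)²/47.6667 = 0.8415
  (42 − 49.5954)²/49.5954 = 1.1632
χ² = 2.1021 + 0.5208 + 4.4094 + 5.3887 + 4.2250 + 18.0147 + 0.0348 + 0.8415 + 1.1632 = 36.700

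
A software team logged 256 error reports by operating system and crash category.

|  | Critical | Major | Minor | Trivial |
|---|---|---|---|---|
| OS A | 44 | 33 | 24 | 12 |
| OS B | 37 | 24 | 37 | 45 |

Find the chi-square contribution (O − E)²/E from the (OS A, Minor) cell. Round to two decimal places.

0.32

Row total (OS A) = 113; column total (Minor) = 61; N = 256.
Expected count E = 113 × 61 / 256 = 26.926.
Contribution = (O − E)²/E = (24 − 26.926)² / 26.926 = 0.32.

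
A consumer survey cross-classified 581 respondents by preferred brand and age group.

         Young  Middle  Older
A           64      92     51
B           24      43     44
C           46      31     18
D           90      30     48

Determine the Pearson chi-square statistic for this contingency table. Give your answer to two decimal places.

Row totals: 207, 111, 95, 168. Column totals: 224, 196, 161. Grand total N = 581.
Expected counts (row total × column total / N):
  A, Young: 207×224/581 = 79.8072
  A, Middle: 207×196/581 = 69.8313
  A, Older: 207×161/581 = 57.3614
  B, Young: 111×224/581 = 42.7952
  B, Middle: 111×196/581 = 37.4458
  B, Older: 111×161/581 = 30.7590
  C, Young: 95×224/581 = 36.6265
  C, Middle: 95×196/581 = 32.0482
  C, Older: 95×161/581 = 26.3253
  D, Young: 168×224/581 = 64.7711
  D, Middle: 168×196/581 = 56.6747
  D, Older: 168×161/581 = 46.5542
Contributions (O − E)²/E:
  (64 − 79.8072)²/79.8072 = 3.1309
  (92 − 69.8313)²/69.8313 = 7.0377
  (51 − 57.3614)²/57.3614 = 0.7055
  (24 − 42.7952)²/42.7952 = 8.2547
  (43 − 37.4458)²/37.4458 = 0.8238
  (44 − 30.7590)²/30.7590 = 5.6999
  (46 − 36.6265)²/36.6265 = 2.3989
  (31 − 32.0482)²/32.0482 = 0.0343
  (18 − 26.3253)²/26.3253 = 2.6329
  (90 − 64.7711)²/64.7711 = 9.8269
  (30 − 56.6747)²/56.6747 = 12.5548
  (48 − 46.5542)²/46.5542 = 0.0449
χ² = 3.1309 + 7.0377 + 0.7055 + 8.2547 + 0.8238 + 5.6999 + 2.3989 + 0.0343 + 2.6329 + 9.8269 + 12.5548 + 0.0449 = 53.15

53.15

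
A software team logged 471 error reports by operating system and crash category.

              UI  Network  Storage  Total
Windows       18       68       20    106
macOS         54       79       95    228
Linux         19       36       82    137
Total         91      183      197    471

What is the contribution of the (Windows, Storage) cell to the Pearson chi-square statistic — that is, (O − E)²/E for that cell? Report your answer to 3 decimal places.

Row total (Windows) = 106; column total (Storage) = 197; N = 471.
Expected count E = 106 × 197 / 471 = 44.3355.
Contribution = (O − E)²/E = (20 − 44.3355)² / 44.3355 = 13.358.

13.358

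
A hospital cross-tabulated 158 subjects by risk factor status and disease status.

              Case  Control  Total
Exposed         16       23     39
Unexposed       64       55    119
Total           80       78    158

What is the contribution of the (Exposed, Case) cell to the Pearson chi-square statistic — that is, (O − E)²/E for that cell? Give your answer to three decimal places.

Row total (Exposed) = 39; column total (Case) = 80; N = 158.
Expected count E = 39 × 80 / 158 = 19.7468.
Contribution = (O − E)²/E = (16 − 19.7468)² / 19.7468 = 0.711.

0.711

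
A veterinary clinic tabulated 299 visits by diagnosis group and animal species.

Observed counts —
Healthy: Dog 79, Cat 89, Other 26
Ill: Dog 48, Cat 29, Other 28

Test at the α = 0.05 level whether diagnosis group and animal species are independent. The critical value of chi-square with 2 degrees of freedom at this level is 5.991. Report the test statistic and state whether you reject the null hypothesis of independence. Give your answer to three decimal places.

12.791; reject H₀

Row totals: 194, 105. Column totals: 127, 118, 54. Grand total N = 299.
Expected counts (row total × column total / N):
  Healthy, Dog: 194×127/299 = 82.4013
  Healthy, Cat: 194×118/299 = 76.5619
  Healthy, Other: 194×54/299 = 35.0368
  Ill, Dog: 105×127/299 = 44.5987
  Ill, Cat: 105×118/299 = 41.4381
  Ill, Other: 105×54/299 = 18.9632
Contributions (O − E)²/E:
  (79 − 82.4013)²/82.4013 = 0.1404
  (89 − 76.5619)²/76.5619 = 2.0207
  (26 − 35.0368)²/35.0368 = 2.3308
  (48 − 44.5987)²/44.5987 = 0.2594
  (29 − 41.4381)²/41.4381 = 3.7334
  (28 − 18.9632)²/18.9632 = 4.3064
χ² = 0.1404 + 2.0207 + 2.3308 + 0.2594 + 3.7334 + 4.3064 = 12.791
df = (2−1)(3−1) = 2. Since 12.791 > 5.991, reject the null hypothesis of independence at α = 0.05.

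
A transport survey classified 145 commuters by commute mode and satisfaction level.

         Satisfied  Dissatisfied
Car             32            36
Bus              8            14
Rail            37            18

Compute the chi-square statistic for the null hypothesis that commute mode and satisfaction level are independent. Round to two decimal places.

Row totals: 68, 22, 55. Column totals: 77, 68. Grand total N = 145.
Expected counts (row total × column total / N):
  Car, Satisfied: 68×77/145 = 36.110
  Car, Dissatisfied: 68×68/145 = 31.890
  Bus, Satisfied: 22×77/145 = 11.683
  Bus, Dissatisfied: 22×68/145 = 10.317
  Rail, Satisfied: 55×77/145 = 29.207
  Rail, Dissatisfied: 55×68/145 = 25.793
Contributions (O − E)²/E:
  (32 − 36.110)²/36.110 = 0.4678
  (36 − 31.890)²/31.890 = 0.5297
  (8 − 11.683)²/11.683 = 1.1610
  (14 − 10.317)²/10.317 = 1.3148
  (37 − 29.207)²/29.207 = 2.0793
  (18 − 25.793)²/25.793 = 2.3545
χ² = 0.4678 + 0.5297 + 1.1610 + 1.3148 + 2.0793 + 2.3545 = 7.91

7.91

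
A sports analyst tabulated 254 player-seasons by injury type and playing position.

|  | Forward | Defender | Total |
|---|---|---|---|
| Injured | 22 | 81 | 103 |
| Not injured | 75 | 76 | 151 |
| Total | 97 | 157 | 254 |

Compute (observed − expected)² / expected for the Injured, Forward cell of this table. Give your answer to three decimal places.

7.639

Row total (Injured) = 103; column total (Forward) = 97; N = 254.
Expected count E = 103 × 97 / 254 = 39.3346.
Contribution = (O − E)²/E = (22 − 39.3346)² / 39.3346 = 7.639.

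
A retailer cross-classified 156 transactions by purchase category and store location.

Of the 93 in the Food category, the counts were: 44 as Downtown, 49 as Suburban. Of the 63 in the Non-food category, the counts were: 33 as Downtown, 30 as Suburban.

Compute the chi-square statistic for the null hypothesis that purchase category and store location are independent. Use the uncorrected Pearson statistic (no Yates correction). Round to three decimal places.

0.386

Row totals: 93, 63. Column totals: 77, 79. Grand total N = 156.
Expected counts (row total × column total / N):
  Food, Downtown: 93×77/156 = 45.9038
  Food, Suburban: 93×79/156 = 47.0962
  Non-food, Downtown: 63×77/156 = 31.0962
  Non-food, Suburban: 63×79/156 = 31.9038
Contributions (O − E)²/E:
  (44 − 45.9038)²/45.9038 = 0.0790
  (49 − 47.0962)²/47.0962 = 0.0770
  (33 − 31.0962)²/31.0962 = 0.1166
  (30 − 31.9038)²/31.9038 = 0.1136
χ² = 0.0790 + 0.0770 + 0.1166 + 0.1136 = 0.386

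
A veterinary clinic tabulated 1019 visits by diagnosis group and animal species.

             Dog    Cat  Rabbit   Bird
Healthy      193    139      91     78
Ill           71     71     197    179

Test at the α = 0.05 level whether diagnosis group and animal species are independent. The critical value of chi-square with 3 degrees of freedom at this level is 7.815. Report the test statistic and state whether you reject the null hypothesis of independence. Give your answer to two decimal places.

156.86; reject H₀

Row totals: 501, 518. Column totals: 264, 210, 288, 257. Grand total N = 1019.
Expected counts (row total × column total / N):
  Healthy, Dog: 501×264/1019 = 129.798
  Healthy, Cat: 501×210/1019 = 103.248
  Healthy, Rabbit: 501×288/1019 = 141.598
  Healthy, Bird: 501×257/1019 = 126.356
  Ill, Dog: 518×264/1019 = 134.202
  Ill, Cat: 518×210/1019 = 106.752
  Ill, Rabbit: 518×288/1019 = 146.402
  Ill, Bird: 518×257/1019 = 130.644
Contributions (O − E)²/E:
  (193 − 129.798)²/129.798 = 30.7747
  (139 − 103.248)²/103.248 = 12.3800
  (91 − 141.598)²/141.598 = 18.0805
  (78 − 126.356)²/126.356 = 18.5057
  (71 − 134.202)²/134.202 = 29.7648
  (71 − 106.752)²/106.752 = 11.9736
  (197 − 146.402)²/146.402 = 17.4872
  (179 − 130.644)²/130.644 = 17.8983
χ² = 30.7747 + 12.3800 + 18.0805 + 18.5057 + 29.7648 + 11.9736 + 17.4872 + 17.8983 = 156.86
df = (2−1)(4−1) = 3. Since 156.86 > 7.815, reject the null hypothesis of independence at α = 0.05.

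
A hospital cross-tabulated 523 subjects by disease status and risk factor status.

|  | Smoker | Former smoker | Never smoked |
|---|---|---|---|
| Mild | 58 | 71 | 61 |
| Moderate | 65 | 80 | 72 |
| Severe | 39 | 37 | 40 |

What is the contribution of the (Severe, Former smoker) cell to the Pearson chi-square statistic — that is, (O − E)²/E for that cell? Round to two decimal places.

Row total (Severe) = 116; column total (Former smoker) = 188; N = 523.
Expected count E = 116 × 188 / 523 = 41.698.
Contribution = (O − E)²/E = (37 − 41.698)² / 41.698 = 0.53.

0.53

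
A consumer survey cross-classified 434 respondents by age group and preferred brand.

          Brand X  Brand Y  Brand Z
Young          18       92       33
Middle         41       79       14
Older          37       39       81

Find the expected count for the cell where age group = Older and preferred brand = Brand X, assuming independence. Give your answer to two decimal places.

Row total (Older) = 157; column total (Brand X) = 96; grand total N = 434.
Expected count = (row total × column total) / N = 157 × 96 / 434 = 34.73.

34.73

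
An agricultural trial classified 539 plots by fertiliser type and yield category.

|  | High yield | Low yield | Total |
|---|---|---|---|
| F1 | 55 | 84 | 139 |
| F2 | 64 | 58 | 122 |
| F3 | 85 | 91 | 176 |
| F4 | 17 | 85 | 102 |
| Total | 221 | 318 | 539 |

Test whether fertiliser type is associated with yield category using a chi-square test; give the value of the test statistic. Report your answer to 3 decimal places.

35.579

Grand total N = 539.
Expected counts (row total × column total / N):
  F1, High yield: 139×221/539 = 56.9926
  F1, Low yield: 139×318/539 = 82.0074
  F2, High yield: 122×221/539 = 50.0223
  F2, Low yield: 122×318/539 = 71.9777
  F3, High yield: 176×221/539 = 72.1633
  F3, Low yield: 176×318/539 = 103.8367
  F4, High yield: 102×221/539 = 41.8219
  F4, Low yield: 102×318/539 = 60.1781
Contributions (O − E)²/E:
  (55 − 56.9926)²/56.9926 = 0.0697
  (84 − 82.0074)²/82.0074 = 0.0484
  (64 − 50.0223)²/50.0223 = 3.9058
  (58 − 71.9777)²/71.9777 = 2.7144
  (85 − 72.1633)²/72.1633 = 2.2834
  (91 − 103.8367)²/103.8367 = 1.5869
  (17 − 41.8219)²/41.8219 = 14.7322
  (85 − 60.1781)²/60.1781 = 10.2384
χ² = 0.0697 + 0.0484 + 3.9058 + 2.7144 + 2.2834 + 1.5869 + 14.7322 + 10.2384 = 35.579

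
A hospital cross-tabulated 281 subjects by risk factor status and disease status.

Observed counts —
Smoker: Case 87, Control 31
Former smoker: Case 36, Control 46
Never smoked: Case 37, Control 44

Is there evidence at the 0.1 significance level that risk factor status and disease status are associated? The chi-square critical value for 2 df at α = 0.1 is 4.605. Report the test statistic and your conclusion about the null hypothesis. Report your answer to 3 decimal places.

Row totals: 118, 82, 81. Column totals: 160, 121. Grand total N = 281.
Expected counts (row total × column total / N):
  Smoker, Case: 118×160/281 = 67.1886
  Smoker, Control: 118×121/281 = 50.8114
  Former smoker, Case: 82×160/281 = 46.6904
  Former smoker, Control: 82×121/281 = 35.3096
  Never smoked, Case: 81×160/281 = 46.1210
  Never smoked, Control: 81×121/281 = 34.8790
Contributions (O − E)²/E:
  (87 − 67.1886)²/67.1886 = 5.8416
  (31 − 50.8114)²/50.8114 = 7.7245
  (36 − 46.6904)²/46.6904 = 2.4477
  (46 − 35.3096)²/35.3096 = 3.2366
  (37 − 46.1210)²/46.1210 = 1.8038
  (44 − 34.8790)²/34.8790 = 2.3852
χ² = 5.8416 + 7.7245 + 2.4477 + 3.2366 + 1.8038 + 2.3852 = 23.439
df = (3−1)(2−1) = 2. Since 23.439 > 4.605, reject the null hypothesis of independence at α = 0.1.

23.439; reject H₀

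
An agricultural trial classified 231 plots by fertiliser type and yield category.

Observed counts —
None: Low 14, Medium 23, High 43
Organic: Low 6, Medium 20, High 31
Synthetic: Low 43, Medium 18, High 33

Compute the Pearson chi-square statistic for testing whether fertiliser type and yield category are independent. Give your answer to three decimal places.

28.397

Row totals: 80, 57, 94. Column totals: 63, 61, 107. Grand total N = 231.
Expected counts (row total × column total / N):
  None, Low: 80×63/231 = 21.8182
  None, Medium: 80×61/231 = 21.1255
  None, High: 80×107/231 = 37.0563
  Organic, Low: 57×63/231 = 15.5455
  Organic, Medium: 57×61/231 = 15.0519
  Organic, High: 57×107/231 = 26.4026
  Synthetic, Low: 94×63/231 = 25.6364
  Synthetic, Medium: 94×61/231 = 24.8225
  Synthetic, High: 94×107/231 = 43.5411
Contributions (O − E)²/E:
  (14 − 21.8182)²/21.8182 = 2.8015
  (23 − 21.1255)²/21.1255 = 0.1663
  (43 − 37.0563)²/37.0563 = 0.9533
  (6 − 15.5455)²/15.5455 = 5.8613
  (20 − 15.0519)²/15.0519 = 1.6266
  (31 − 26.4026)²/26.4026 = 0.8005
  (43 − 25.6364)²/25.6364 = 11.7604
  (18 − 24.8225)²/24.8225 = 1.8752
  (33 − 43.5411)²/43.5411 = 2.5520
χ² = 2.8015 + 0.1663 + 0.9533 + 5.8613 + 1.6266 + 0.8005 + 11.7604 + 1.8752 + 2.5520 = 28.397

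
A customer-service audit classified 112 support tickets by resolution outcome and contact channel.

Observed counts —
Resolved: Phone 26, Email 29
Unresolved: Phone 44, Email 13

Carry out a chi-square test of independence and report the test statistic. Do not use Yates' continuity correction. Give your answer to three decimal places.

Row totals: 55, 57. Column totals: 70, 42. Grand total N = 112.
Expected counts (row total × column total / N):
  Resolved, Phone: 55×70/112 = 34.3750
  Resolved, Email: 55×42/112 = 20.6250
  Unresolved, Phone: 57×70/112 = 35.6250
  Unresolved, Email: 57×42/112 = 21.3750
Contributions (O − E)²/E:
  (26 − 34.3750)²/34.3750 = 2.0405
  (29 − 20.6250)²/20.6250 = 3.4008
  (44 − 35.6250)²/35.6250 = 1.9689
  (13 − 21.3750)²/21.3750 = 3.2814
χ² = 2.0405 + 3.4008 + 1.9689 + 3.2814 = 10.692

10.692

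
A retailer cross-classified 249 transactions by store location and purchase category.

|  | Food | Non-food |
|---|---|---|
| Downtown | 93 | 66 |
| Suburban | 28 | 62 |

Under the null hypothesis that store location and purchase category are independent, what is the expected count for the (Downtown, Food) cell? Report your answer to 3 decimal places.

77.265

Row total (Downtown) = 159; column total (Food) = 121; grand total N = 249.
Expected count = (row total × column total) / N = 159 × 121 / 249 = 77.265.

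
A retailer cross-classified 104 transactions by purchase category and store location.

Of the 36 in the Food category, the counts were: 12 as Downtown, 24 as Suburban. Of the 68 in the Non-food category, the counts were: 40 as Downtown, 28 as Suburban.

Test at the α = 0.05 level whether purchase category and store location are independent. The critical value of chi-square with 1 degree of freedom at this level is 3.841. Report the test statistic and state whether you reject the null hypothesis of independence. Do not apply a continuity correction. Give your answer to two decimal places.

Row totals: 36, 68. Column totals: 52, 52. Grand total N = 104.
Expected counts (row total × column total / N):
  Food, Downtown: 36×52/104 = 18.000
  Food, Suburban: 36×52/104 = 18.000
  Non-food, Downtown: 68×52/104 = 34.000
  Non-food, Suburban: 68×52/104 = 34.000
Contributions (O − E)²/E:
  (12 − 18.000)²/18.000 = 2.0000
  (24 − 18.000)²/18.000 = 2.0000
  (40 − 34.000)²/34.000 = 1.0588
  (28 − 34.000)²/34.000 = 1.0588
χ² = 2.0000 + 2.0000 + 1.0588 + 1.0588 = 6.12
df = (2−1)(2−1) = 1. Since 6.12 > 3.841, reject the null hypothesis of independence at α = 0.05.

6.12; reject H₀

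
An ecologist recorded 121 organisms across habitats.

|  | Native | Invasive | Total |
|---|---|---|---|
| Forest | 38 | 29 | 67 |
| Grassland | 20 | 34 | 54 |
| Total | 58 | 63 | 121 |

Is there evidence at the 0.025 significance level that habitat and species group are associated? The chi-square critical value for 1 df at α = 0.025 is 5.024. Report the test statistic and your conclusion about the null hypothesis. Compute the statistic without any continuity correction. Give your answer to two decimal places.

4.64; fail to reject H₀

Grand total N = 121.
Expected counts (row total × column total / N):
  Forest, Native: 67×58/121 = 32.116
  Forest, Invasive: 67×63/121 = 34.884
  Grassland, Native: 54×58/121 = 25.884
  Grassland, Invasive: 54×63/121 = 28.116
Contributions (O − E)²/E:
  (38 − 32.116)²/32.116 = 1.0780
  (29 − 34.884)²/34.884 = 0.9925
  (20 − 25.884)²/25.884 = 1.3376
  (34 − 28.116)²/28.116 = 1.2314
χ² = 1.0780 + 0.9925 + 1.3376 + 1.2314 = 4.64
df = (2−1)(2−1) = 1. Since 4.64 < 5.024, fail to reject the null hypothesis of independence at α = 0.025.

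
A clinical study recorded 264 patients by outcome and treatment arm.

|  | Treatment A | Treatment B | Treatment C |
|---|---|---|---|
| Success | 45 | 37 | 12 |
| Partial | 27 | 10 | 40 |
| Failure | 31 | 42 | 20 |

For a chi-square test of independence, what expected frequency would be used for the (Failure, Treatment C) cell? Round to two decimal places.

25.36

Row total (Failure) = 93; column total (Treatment C) = 72; grand total N = 264.
Expected count = (row total × column total) / N = 93 × 72 / 264 = 25.36.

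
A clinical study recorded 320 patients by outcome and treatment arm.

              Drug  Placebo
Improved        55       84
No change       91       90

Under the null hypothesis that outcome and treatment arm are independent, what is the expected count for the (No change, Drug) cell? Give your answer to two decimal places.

82.58

Row total (No change) = 181; column total (Drug) = 146; grand total N = 320.
Expected count = (row total × column total) / N = 181 × 146 / 320 = 82.58.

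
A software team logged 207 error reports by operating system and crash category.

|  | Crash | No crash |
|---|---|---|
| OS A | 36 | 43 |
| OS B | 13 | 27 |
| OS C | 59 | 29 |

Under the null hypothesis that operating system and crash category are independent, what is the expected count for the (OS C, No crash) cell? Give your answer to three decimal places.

42.087

Row total (OS C) = 88; column total (No crash) = 99; grand total N = 207.
Expected count = (row total × column total) / N = 88 × 99 / 207 = 42.087.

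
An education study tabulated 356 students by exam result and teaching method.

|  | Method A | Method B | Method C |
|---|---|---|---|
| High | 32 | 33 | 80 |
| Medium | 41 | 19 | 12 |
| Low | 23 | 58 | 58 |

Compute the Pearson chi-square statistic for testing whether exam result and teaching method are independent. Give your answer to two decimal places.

Row totals: 145, 72, 139. Column totals: 96, 110, 150. Grand total N = 356.
Expected counts (row total × column total / N):
  High, Method A: 145×96/356 = 39.1011
  High, Method B: 145×110/356 = 44.8034
  High, Method C: 145×150/356 = 61.0955
  Medium, Method A: 72×96/356 = 19.4157
  Medium, Method B: 72×110/356 = 22.2472
  Medium, Method C: 72×150/356 = 30.3371
  Low, Method A: 139×96/356 = 37.4831
  Low, Method B: 139×110/356 = 42.9494
  Low, Method C: 139×150/356 = 58.5674
Contributions (O − E)²/E:
  (32 − 39.1011)²/39.1011 = 1.2896
  (33 − 44.8034)²/44.8034 = 3.1096
  (80 − 61.0955)²/61.0955 = 5.8495
  (41 − 19.4157)²/19.4157 = 23.9951
  (19 − 22.2472)²/22.2472 = 0.4740
  (12 − 30.3371)²/30.3371 = 11.0838
  (23 − 37.4831)²/37.4831 = 5.5961
  (58 − 42.9494)²/42.9494 = 5.2741
  (58 − 58.5674)²/58.5674 = 0.0055
χ² = 1.2896 + 3.1096 + 5.8495 + 23.9951 + 0.4740 + 11.0838 + 5.5961 + 5.2741 + 0.0055 = 56.68

56.68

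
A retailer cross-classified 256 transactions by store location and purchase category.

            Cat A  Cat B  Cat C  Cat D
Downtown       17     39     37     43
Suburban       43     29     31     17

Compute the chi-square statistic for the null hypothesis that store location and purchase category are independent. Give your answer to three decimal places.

Row totals: 136, 120. Column totals: 60, 68, 68, 60. Grand total N = 256.
Expected counts (row total × column total / N):
  Downtown, Cat A: 136×60/256 = 31.8750
  Downtown, Cat B: 136×68/256 = 36.1250
  Downtown, Cat C: 136×68/256 = 36.1250
  Downtown, Cat D: 136×60/256 = 31.8750
  Suburban, Cat A: 120×60/256 = 28.1250
  Suburban, Cat B: 120×68/256 = 31.8750
  Suburban, Cat C: 120×68/256 = 31.8750
  Suburban, Cat D: 120×60/256 = 28.1250
Contributions (O − E)²/E:
  (17 − 31.8750)²/31.8750 = 6.9417
  (39 − 36.1250)²/36.1250 = 0.2288
  (37 − 36.1250)²/36.1250 = 0.0212
  (43 − 31.8750)²/31.8750 = 3.8828
  (43 − 28.1250)²/28.1250 = 7.8672
  (29 − 31.8750)²/31.8750 = 0.2593
  (31 − 31.8750)²/31.8750 = 0.0240
  (17 − 28.1250)²/28.1250 = 4.4006
χ² = 6.9417 + 0.2288 + 0.0212 + 3.8828 + 7.8672 + 0.2593 + 0.0240 + 4.4006 = 23.626

23.626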